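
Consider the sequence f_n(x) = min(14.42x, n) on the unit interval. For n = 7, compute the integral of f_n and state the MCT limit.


f(x) = 14.42x on [0,1]; f_n(x) = min(14.42x, n). At n = 7:
Step 1: f(x) reaches 7 at x = 7/14.42 = 0.485437
Step 2: integral(f_7) = integral(14.42x, 0, 0.485437) + integral(7, 0.485437, 1)
       = 14.42*0.485437^2/2 + 7*(1 - 0.485437)
       = 1.699029 + 3.601942
       = 5.300971
Step 3: As n -> infinity, f_n increases to f, so by MCT integral(f_n) -> integral(f) = 14.42/2 = 7.21.
Convergence: integral(f_7) = 5.300971 -> 7.21 as n -> infinity


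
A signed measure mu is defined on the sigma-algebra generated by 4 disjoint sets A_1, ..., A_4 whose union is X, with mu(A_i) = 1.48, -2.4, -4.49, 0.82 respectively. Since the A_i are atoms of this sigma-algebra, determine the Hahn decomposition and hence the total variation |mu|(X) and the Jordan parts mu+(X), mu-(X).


Step 1: Every measurable set is a union of atoms (the cells / points), so a Hahn decomposition is
  obtained by grouping atoms by sign: P = union of atoms with mu > 0, N = union of the remaining atoms.
  Atoms in P (indices): 1, 4;  atoms in N (indices): 2, 3
  Positive values: 1.48, 0.82
  Negative values: -2.4, -4.49
Step 2: mu+(X) = mu(P) = sum of positive atom values = 2.3
Step 3: mu-(X) = -mu(N) = sum of |negative atom values| = 6.89
Step 4: |mu|(X) = mu+(X) + mu-(X) = 2.3 + 6.89 = 9.19


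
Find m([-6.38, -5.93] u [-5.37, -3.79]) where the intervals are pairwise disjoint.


For pairwise disjoint intervals, m(union) = sum of lengths.
= (-5.93 - -6.38) + (-3.79 - -5.37)
= 0.45 + 1.58
= 2.03


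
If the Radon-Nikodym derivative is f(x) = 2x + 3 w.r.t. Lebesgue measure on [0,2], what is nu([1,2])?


nu(A) = integral_A (dnu/dmu) dmu = integral_1^2 (2x + 3) dx
Step 1: Antiderivative F(x) = (2/2)x^2 + 3x
Step 2: F(2) = (2/2)*2^2 + 3*2 = 4 + 6 = 10
Step 3: F(1) = (2/2)*1^2 + 3*1 = 1 + 3 = 4
Step 4: nu([1,2]) = F(2) - F(1) = 10 - 4 = 6


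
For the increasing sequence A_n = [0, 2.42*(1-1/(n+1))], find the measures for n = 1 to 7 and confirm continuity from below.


By continuity of measure from below: if A_n increases to A, then m(A_n) -> m(A).
Here A = [0, 2.42], so m(A) = 2.42
Step 1: a_1 = 2.42*(1 - 1/2) = 1.21, m(A_1) = 1.21
Step 2: a_2 = 2.42*(1 - 1/3) = 1.6133, m(A_2) = 1.6133
Step 3: a_3 = 2.42*(1 - 1/4) = 1.815, m(A_3) = 1.815
Step 4: a_4 = 2.42*(1 - 1/5) = 1.936, m(A_4) = 1.936
Step 5: a_5 = 2.42*(1 - 1/6) = 2.0167, m(A_5) = 2.0167
Step 6: a_6 = 2.42*(1 - 1/7) = 2.0743, m(A_6) = 2.0743
Step 7: a_7 = 2.42*(1 - 1/8) = 2.1175, m(A_7) = 2.1175
Limit: m(A_n) -> m([0,2.42]) = 2.42


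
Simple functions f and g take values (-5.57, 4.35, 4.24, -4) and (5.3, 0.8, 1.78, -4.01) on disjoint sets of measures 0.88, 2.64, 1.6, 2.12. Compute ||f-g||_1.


Step 1: Compute differences f_i - g_i:
  -5.57 - 5.3 = -10.87
  4.35 - 0.8 = 3.55
  4.24 - 1.78 = 2.46
  -4 - -4.01 = 0.01
Step 2: Compute |diff|^1 * measure for each set:
  |-10.87|^1 * 0.88 = 10.87 * 0.88 = 9.5656
  |3.55|^1 * 2.64 = 3.55 * 2.64 = 9.372
  |2.46|^1 * 1.6 = 2.46 * 1.6 = 3.936
  |0.01|^1 * 2.12 = 0.01 * 2.12 = 0.0212
Step 3: Sum = 22.8948
Step 4: ||f-g||_1 = (22.8948)^(1/1) = 22.8948


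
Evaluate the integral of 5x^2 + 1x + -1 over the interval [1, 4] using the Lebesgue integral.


The Lebesgue integral of a Riemann-integrable function agrees with the Riemann integral.
Antiderivative F(x) = (5/3)x^3 + (1/2)x^2 + -1x
F(4) = (5/3)*4^3 + (1/2)*4^2 + -1*4
     = (5/3)*64 + (1/2)*16 + -1*4
     = 106.666667 + 8 + -4
     = 110.666667
F(1) = 1.166667
Integral = F(4) - F(1) = 110.666667 - 1.166667 = 109.5


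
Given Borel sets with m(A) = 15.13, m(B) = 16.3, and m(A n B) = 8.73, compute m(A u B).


By inclusion-exclusion: m(A u B) = m(A) + m(B) - m(A n B)
= 15.13 + 16.3 - 8.73
= 22.7


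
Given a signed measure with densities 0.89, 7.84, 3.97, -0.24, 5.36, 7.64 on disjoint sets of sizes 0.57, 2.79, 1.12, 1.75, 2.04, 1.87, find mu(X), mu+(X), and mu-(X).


Step 1: Compute signed measure on each set:
  Set 1: 0.89 * 0.57 = 0.5073
  Set 2: 7.84 * 2.79 = 21.8736
  Set 3: 3.97 * 1.12 = 4.4464
  Set 4: -0.24 * 1.75 = -0.42
  Set 5: 5.36 * 2.04 = 10.9344
  Set 6: 7.64 * 1.87 = 14.2868
Step 2: Total signed measure = (0.5073) + (21.8736) + (4.4464) + (-0.42) + (10.9344) + (14.2868)
     = 51.6285
Step 3: Positive part mu+(X) = sum of positive contributions = 52.0485
Step 4: Negative part mu-(X) = |sum of negative contributions| = 0.42


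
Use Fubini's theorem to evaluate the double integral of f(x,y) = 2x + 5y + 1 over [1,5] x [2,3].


By Fubini, integrate in x first, then y.
Step 1: Fix y, integrate over x in [1,5]:
  integral(2x + 5y + 1, x=1..5)
  = 2*(5^2 - 1^2)/2 + (5y + 1)*(5 - 1)
  = 24 + (5y + 1)*4
  = 24 + 20y + 4
  = 28 + 20y
Step 2: Integrate over y in [2,3]:
  integral(28 + 20y, y=2..3)
  = 28*1 + 20*(3^2 - 2^2)/2
  = 28 + 50
  = 78


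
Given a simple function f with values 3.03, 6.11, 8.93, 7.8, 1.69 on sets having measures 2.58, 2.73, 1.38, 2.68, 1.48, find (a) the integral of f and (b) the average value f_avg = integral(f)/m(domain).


Step 1: Integral = sum(value_i * measure_i)
= 3.03*2.58 + 6.11*2.73 + 8.93*1.38 + 7.8*2.68 + 1.69*1.48
= 7.8174 + 16.6803 + 12.3234 + 20.904 + 2.5012
= 60.2263
Step 2: Total measure of domain = 2.58 + 2.73 + 1.38 + 2.68 + 1.48 = 10.85
Step 3: Average value = 60.2263 / 10.85 = 5.550811


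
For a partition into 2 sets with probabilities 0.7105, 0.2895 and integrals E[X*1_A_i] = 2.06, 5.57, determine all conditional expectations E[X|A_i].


For each cell A_i: E[X|A_i] = E[X*1_A_i] / P(A_i)
Step 1: E[X|A_1] = 2.06 / 0.7105 = 2.899367
Step 2: E[X|A_2] = 5.57 / 0.2895 = 19.240069
Verification: E[X] = sum E[X*1_A_i] = 2.06 + 5.57 = 7.63


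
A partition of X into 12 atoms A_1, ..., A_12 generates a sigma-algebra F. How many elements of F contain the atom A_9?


Each element of F is a union of some subset S of the 12 atoms.
The element contains A_9 iff A_9 is in S.
So we count subsets S of {A_1,...,A_12} with A_9 in S: choose freely among the other 11 atoms.
Count = 2^(12-1) = 2^11 = 2048.


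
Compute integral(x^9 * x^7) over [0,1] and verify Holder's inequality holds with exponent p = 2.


Step 1: Exact integral of f*g = integral(x^16, 0, 1) = 1/17
     = 0.058824
Step 2: Holder bound with p=2, q=2:
  ||f||_p = (integral x^18 dx)^(1/2) = (1/19)^(1/2) = 0.229416
  ||g||_q = (integral x^14 dx)^(1/2) = (1/15)^(1/2) = 0.258199
Step 3: Holder bound = ||f||_p * ||g||_q = 0.229416 * 0.258199 = 0.059235
Verification: 0.058824 <= 0.059235 (Holder holds)


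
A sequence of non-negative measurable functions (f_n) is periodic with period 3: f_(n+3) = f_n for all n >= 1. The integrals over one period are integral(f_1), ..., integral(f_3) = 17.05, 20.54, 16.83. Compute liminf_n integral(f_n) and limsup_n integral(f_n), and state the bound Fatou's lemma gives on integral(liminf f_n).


The sequence (integral(f_n)) is periodic with period 3, repeating the values 17.05, 20.54, 16.83 indefinitely.
Step 1: For a periodic sequence, every tail (a_m, a_(m+1), ...) contains all 3 period values infinitely often.
Step 2: Hence inf of every tail = min of the period values = min(17.05, 20.54, 16.83) = 16.83.
        liminf_n integral(f_n) = sup over m of (inf of tail from m) = 16.83.
Step 3: Similarly sup of every tail = max of the period values = 20.54.
        limsup_n integral(f_n) = 20.54.
Step 4: Fatou's lemma: integral(liminf_n f_n) <= liminf_n integral(f_n) = 16.83.
        So the integral of the pointwise liminf is at most 16.83.


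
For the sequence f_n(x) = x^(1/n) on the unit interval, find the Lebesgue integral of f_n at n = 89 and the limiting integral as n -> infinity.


At n = 89: f_89(x) = x^(1/89).
Step 1: integral(x^(1/89), 0, 1) = [x^(1/89+1) / (1/89+1)] from 0 to 1
     = 1 / (1/89 + 1) = 1 / ((89+1)/89) = 89/(89+1)
     = 89/90 = 0.988889
Step 2: As n -> infinity, f_n(x) = x^(1/n) -> 1 for x in (0,1], and f_n is increasing in n.
By MCT, lim_n integral(f_n) = integral(lim_n f_n) = integral(1, 0, 1) = 1.
Step 3: Verify convergence: 89/90 = 0.988889 -> 1


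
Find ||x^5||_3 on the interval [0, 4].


Step 1: ||f||_3 = (integral_0^4 |x^5|^3 dx)^(1/3)
     = (integral_0^4 x^15 dx)^(1/3)
Step 2: integral_0^4 x^15 dx = [x^16/(16)] from 0 to 4 = 4^16/16
     = 4294967296/16 = 2.684355e+08
Step 3: ||f||_3 = (2.684355e+08)^(1/3) = 645.079578


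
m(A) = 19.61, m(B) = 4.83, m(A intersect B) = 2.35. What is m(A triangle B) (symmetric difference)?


m(A Delta B) = m(A) + m(B) - 2*m(A n B)
= 19.61 + 4.83 - 2*2.35
= 19.61 + 4.83 - 4.7
= 19.74


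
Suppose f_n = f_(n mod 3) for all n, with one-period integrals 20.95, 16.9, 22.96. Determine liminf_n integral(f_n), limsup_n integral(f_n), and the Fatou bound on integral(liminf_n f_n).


The sequence (integral(f_n)) is periodic with period 3, repeating the values 20.95, 16.9, 22.96 indefinitely.
Step 1: For a periodic sequence, every tail (a_m, a_(m+1), ...) contains all 3 period values infinitely often.
Step 2: Hence inf of every tail = min of the period values = min(20.95, 16.9, 22.96) = 16.9.
        liminf_n integral(f_n) = sup over m of (inf of tail from m) = 16.9.
Step 3: Similarly sup of every tail = max of the period values = 22.96.
        limsup_n integral(f_n) = 22.96.
Step 4: Fatou's lemma: integral(liminf_n f_n) <= liminf_n integral(f_n) = 16.9.
        So the integral of the pointwise liminf is at most 16.9.


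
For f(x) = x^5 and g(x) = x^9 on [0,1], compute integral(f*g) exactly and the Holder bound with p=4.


Step 1: Exact integral of f*g = integral(x^14, 0, 1) = 1/15
     = 0.066667
Step 2: Holder bound with p=4, q=1.333333:
  ||f||_p = (integral x^20 dx)^(1/4) = (1/21)^(1/4) = 0.467138
  ||g||_q = (integral x^12 dx)^(1/1.333333) = (1/13)^(1/1.333333) = 0.146064
Step 3: Holder bound = ||f||_p * ||g||_q = 0.467138 * 0.146064 = 0.068232
Verification: 0.066667 <= 0.068232 (Holder holds)


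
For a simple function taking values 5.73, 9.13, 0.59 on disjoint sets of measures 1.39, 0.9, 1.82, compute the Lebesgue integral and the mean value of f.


Step 1: Integral = sum(value_i * measure_i)
= 5.73*1.39 + 9.13*0.9 + 0.59*1.82
= 7.9647 + 8.217 + 1.0738
= 17.2555
Step 2: Total measure of domain = 1.39 + 0.9 + 1.82 = 4.11
Step 3: Average value = 17.2555 / 4.11 = 4.198418


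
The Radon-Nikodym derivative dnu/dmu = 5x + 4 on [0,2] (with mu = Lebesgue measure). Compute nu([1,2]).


nu(A) = integral_A (dnu/dmu) dmu = integral_1^2 (5x + 4) dx
Step 1: Antiderivative F(x) = (5/2)x^2 + 4x
Step 2: F(2) = (5/2)*2^2 + 4*2 = 10 + 8 = 18
Step 3: F(1) = (5/2)*1^2 + 4*1 = 2.5 + 4 = 6.5
Step 4: nu([1,2]) = F(2) - F(1) = 18 - 6.5 = 11.5


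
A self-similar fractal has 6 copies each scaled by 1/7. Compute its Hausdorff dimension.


For a self-similar set with N copies scaled by 1/r:
dim_H = log(N)/log(r) = log(6)/log(7)
= 1.791759/1.94591
= 0.920782


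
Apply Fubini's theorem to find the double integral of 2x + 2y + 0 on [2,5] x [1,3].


By Fubini, integrate in x first, then y.
Step 1: Fix y, integrate over x in [2,5]:
  integral(2x + 2y + 0, x=2..5)
  = 2*(5^2 - 2^2)/2 + (2y + 0)*(5 - 2)
  = 21 + (2y + 0)*3
  = 21 + 6y + 0
  = 21 + 6y
Step 2: Integrate over y in [1,3]:
  integral(21 + 6y, y=1..3)
  = 21*2 + 6*(3^2 - 1^2)/2
  = 42 + 24
  = 66


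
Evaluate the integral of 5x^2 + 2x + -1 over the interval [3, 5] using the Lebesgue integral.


The Lebesgue integral of a Riemann-integrable function agrees with the Riemann integral.
Antiderivative F(x) = (5/3)x^3 + (2/2)x^2 + -1x
F(5) = (5/3)*5^3 + (2/2)*5^2 + -1*5
     = (5/3)*125 + (2/2)*25 + -1*5
     = 208.333333 + 25 + -5
     = 228.333333
F(3) = 51
Integral = F(5) - F(3) = 228.333333 - 51 = 177.333333


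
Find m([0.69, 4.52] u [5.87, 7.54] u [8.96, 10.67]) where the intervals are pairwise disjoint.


For pairwise disjoint intervals, m(union) = sum of lengths.
= (4.52 - 0.69) + (7.54 - 5.87) + (10.67 - 8.96)
= 3.83 + 1.67 + 1.71
= 7.21


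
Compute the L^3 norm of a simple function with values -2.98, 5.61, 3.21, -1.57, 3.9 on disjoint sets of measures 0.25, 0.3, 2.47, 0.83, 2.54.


Step 1: Compute |f_i|^3 for each value:
  |-2.98|^3 = 26.463592
  |5.61|^3 = 176.558481
  |3.21|^3 = 33.076161
  |-1.57|^3 = 3.869893
  |3.9|^3 = 59.319
Step 2: Multiply by measures and sum:
  26.463592 * 0.25 = 6.615898
  176.558481 * 0.3 = 52.967544
  33.076161 * 2.47 = 81.698118
  3.869893 * 0.83 = 3.212011
  59.319 * 2.54 = 150.67026
Sum = 6.615898 + 52.967544 + 81.698118 + 3.212011 + 150.67026 = 295.163831
Step 3: Take the p-th root:
||f||_3 = (295.163831)^(1/3) = 6.658162


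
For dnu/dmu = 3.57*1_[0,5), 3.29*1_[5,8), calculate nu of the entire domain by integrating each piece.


Integrate each piece of the Radon-Nikodym derivative:
Step 1: integral_0^5 3.57 dx = 3.57*(5-0) = 3.57*5 = 17.85
Step 2: integral_5^8 3.29 dx = 3.29*(8-5) = 3.29*3 = 9.87
Total: 17.85 + 9.87 = 27.72


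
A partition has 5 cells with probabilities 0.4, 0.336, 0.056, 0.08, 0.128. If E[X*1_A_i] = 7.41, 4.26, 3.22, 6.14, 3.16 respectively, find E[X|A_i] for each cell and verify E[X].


For each cell A_i: E[X|A_i] = E[X*1_A_i] / P(A_i)
Step 1: E[X|A_1] = 7.41 / 0.4 = 18.525
Step 2: E[X|A_2] = 4.26 / 0.336 = 12.678571
Step 3: E[X|A_3] = 3.22 / 0.056 = 57.5
Step 4: E[X|A_4] = 6.14 / 0.08 = 76.75
Step 5: E[X|A_5] = 3.16 / 0.128 = 24.6875
Verification: E[X] = sum E[X*1_A_i] = 7.41 + 4.26 + 3.22 + 6.14 + 3.16 = 24.19


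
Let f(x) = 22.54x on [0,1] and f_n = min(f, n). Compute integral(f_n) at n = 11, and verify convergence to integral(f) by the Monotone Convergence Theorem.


f(x) = 22.54x on [0,1]; f_n(x) = min(22.54x, n). At n = 11:
Step 1: f(x) reaches 11 at x = 11/22.54 = 0.488021
Step 2: integral(f_11) = integral(22.54x, 0, 0.488021) + integral(11, 0.488021, 1)
       = 22.54*0.488021^2/2 + 11*(1 - 0.488021)
       = 2.684117 + 5.631766
       = 8.315883
Step 3: As n -> infinity, f_n increases to f, so by MCT integral(f_n) -> integral(f) = 22.54/2 = 11.27.
Convergence: integral(f_11) = 8.315883 -> 11.27 as n -> infinity


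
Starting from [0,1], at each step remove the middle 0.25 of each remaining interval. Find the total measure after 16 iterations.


Step 1: At each step, fraction remaining = 1 - 0.25 = 0.75
Step 2: After 16 steps, measure = (0.75)^16
Result = 0.010023


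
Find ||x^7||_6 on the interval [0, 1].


Step 1: ||f||_6 = (integral_0^1 |x^7|^6 dx)^(1/6)
     = (integral_0^1 x^42 dx)^(1/6)
Step 2: integral_0^1 x^42 dx = [x^43/(43)] from 0 to 1 = 1^43/43
     = 1/43 = 0.023256
Step 3: ||f||_6 = (0.023256)^(1/6) = 0.534263


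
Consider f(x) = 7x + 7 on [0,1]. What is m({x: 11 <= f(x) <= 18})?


f^(-1)([11, 18]) = {x : 11 <= 7x + 7 <= 18}
Solving: (11 - 7)/7 <= x <= (18 - 7)/7
= [0.571429, 1.571429]
Intersecting with [0,1]: [0.571429, 1]
Measure = 1 - 0.571429 = 0.428571


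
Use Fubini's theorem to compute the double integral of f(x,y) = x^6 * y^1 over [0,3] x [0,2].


By Fubini's theorem, the double integral factors as a product of single integrals:
Step 1: integral_0^3 x^6 dx = [x^7/7] from 0 to 3
     = 3^7/7 = 312.428571
Step 2: integral_0^2 y^1 dy = [y^2/2] from 0 to 2
     = 2^2/2 = 2
Step 3: Double integral = 312.428571 * 2 = 624.857143


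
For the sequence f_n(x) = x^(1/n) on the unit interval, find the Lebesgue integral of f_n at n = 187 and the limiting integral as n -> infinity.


At n = 187: f_187(x) = x^(1/187).
Step 1: integral(x^(1/187), 0, 1) = [x^(1/187+1) / (1/187+1)] from 0 to 1
     = 1 / (1/187 + 1) = 1 / ((187+1)/187) = 187/(187+1)
     = 187/188 = 0.994681
Step 2: As n -> infinity, f_n(x) = x^(1/n) -> 1 for x in (0,1], and f_n is increasing in n.
By MCT, lim_n integral(f_n) = integral(lim_n f_n) = integral(1, 0, 1) = 1.
Step 3: Verify convergence: 187/188 = 0.994681 -> 1


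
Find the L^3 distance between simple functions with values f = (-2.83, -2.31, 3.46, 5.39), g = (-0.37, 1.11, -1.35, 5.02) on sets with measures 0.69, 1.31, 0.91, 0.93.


Step 1: Compute differences f_i - g_i:
  -2.83 - -0.37 = -2.46
  -2.31 - 1.11 = -3.42
  3.46 - -1.35 = 4.81
  5.39 - 5.02 = 0.37
Step 2: Compute |diff|^3 * measure for each set:
  |-2.46|^3 * 0.69 = 14.886936 * 0.69 = 10.271986
  |-3.42|^3 * 1.31 = 40.001688 * 1.31 = 52.402211
  |4.81|^3 * 0.91 = 111.284641 * 0.91 = 101.269023
  |0.37|^3 * 0.93 = 0.050653 * 0.93 = 0.047107
Step 3: Sum = 163.990328
Step 4: ||f-g||_3 = (163.990328)^(1/3) = 5.473596


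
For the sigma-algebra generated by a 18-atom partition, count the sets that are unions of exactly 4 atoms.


Each element of F is a union of some subset of the 18 atoms.
Elements that are unions of exactly 4 atoms correspond to 4-element subsets of the 18 atoms.
Count = C(18, 4) = 18! / (4! * 14!) = 3060.


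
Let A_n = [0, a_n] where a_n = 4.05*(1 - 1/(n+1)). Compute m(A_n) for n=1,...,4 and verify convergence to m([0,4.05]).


By continuity of measure from below: if A_n increases to A, then m(A_n) -> m(A).
Here A = [0, 4.05], so m(A) = 4.05
Step 1: a_1 = 4.05*(1 - 1/2) = 2.025, m(A_1) = 2.025
Step 2: a_2 = 4.05*(1 - 1/3) = 2.7, m(A_2) = 2.7
Step 3: a_3 = 4.05*(1 - 1/4) = 3.0375, m(A_3) = 3.0375
Step 4: a_4 = 4.05*(1 - 1/5) = 3.24, m(A_4) = 3.24
Limit: m(A_n) -> m([0,4.05]) = 4.05


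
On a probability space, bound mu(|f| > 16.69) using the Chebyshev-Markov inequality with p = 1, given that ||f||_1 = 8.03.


Chebyshev/Markov inequality: mu(|f| > eps) <= (||f||_p / eps)^p
Step 1: ||f||_1 / eps = 8.03 / 16.69 = 0.481126
Step 2: Raise to power p = 1:
  (0.481126)^1 = 0.481126
Step 3: Therefore mu(|f| > 16.69) <= 0.481126


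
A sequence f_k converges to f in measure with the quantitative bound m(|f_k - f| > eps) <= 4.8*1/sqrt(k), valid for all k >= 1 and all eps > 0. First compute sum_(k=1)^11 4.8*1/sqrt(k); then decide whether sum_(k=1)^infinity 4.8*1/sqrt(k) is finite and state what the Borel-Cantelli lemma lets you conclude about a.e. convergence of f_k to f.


Step 1: List the terms 4.8*1/sqrt(k) for k = 1 to 11:
  k=1: 4.8
  k=2: 3.394113
  k=3: 2.771281
  k=4: 2.4
  k=5: 2.146625
  k=6: 1.959592
  k=7: 1.814229
  k=8: 1.697056
  k=9: 1.6
  k=10: 1.517893
  k=11: 1.447254
Step 2: Partial sum = 4.8 + 3.394113 + 2.771281 + 2.4 + 2.146625 + 1.959592 + 1.814229 + 1.697056 + 1.6 + 1.517893 + 1.447254
     = 25.548044
Step 3: The full series sum_(k>=1) 4.8*1/sqrt(k) diverges (p-series with p = 1/2 <= 1; a nonzero constant multiple of a divergent series diverges).
Step 4: The (first) Borel-Cantelli lemma requires a summable sequence of measures, so it does not apply here;
        from this bound alone no conclusion about a.e. convergence can be drawn (convergence in measure still
        gives an a.e.-convergent subsequence, but not a.e. convergence of the whole sequence).
Conclusion: series diverges; Borel-Cantelli is inconclusive about a.e. convergence of f_k.


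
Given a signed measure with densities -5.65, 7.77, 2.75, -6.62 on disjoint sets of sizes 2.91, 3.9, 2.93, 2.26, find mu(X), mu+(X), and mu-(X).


Step 1: Compute signed measure on each set:
  Set 1: -5.65 * 2.91 = -16.4415
  Set 2: 7.77 * 3.9 = 30.303
  Set 3: 2.75 * 2.93 = 8.0575
  Set 4: -6.62 * 2.26 = -14.9612
Step 2: Total signed measure = (-16.4415) + (30.303) + (8.0575) + (-14.9612)
     = 6.9578
Step 3: Positive part mu+(X) = sum of positive contributions = 38.3605
Step 4: Negative part mu-(X) = |sum of negative contributions| = 31.4027


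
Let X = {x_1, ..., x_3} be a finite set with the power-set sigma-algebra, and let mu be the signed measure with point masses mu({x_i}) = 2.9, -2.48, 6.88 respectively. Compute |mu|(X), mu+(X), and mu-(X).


Step 1: Every measurable set is a union of atoms (the cells / points), so a Hahn decomposition is
  obtained by grouping atoms by sign: P = union of atoms with mu > 0, N = union of the remaining atoms.
  Atoms in P (indices): 1, 3;  atoms in N (indices): 2
  Positive values: 2.9, 6.88
  Negative values: -2.48
Step 2: mu+(X) = mu(P) = sum of positive atom values = 9.78
Step 3: mu-(X) = -mu(N) = sum of |negative atom values| = 2.48
Step 4: |mu|(X) = mu+(X) + mu-(X) = 9.78 + 2.48 = 12.26


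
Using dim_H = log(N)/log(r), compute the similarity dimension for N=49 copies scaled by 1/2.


For a self-similar set with N copies scaled by 1/r:
dim_H = log(N)/log(r) = log(49)/log(2)
= 3.89182/0.693147
= 5.61471


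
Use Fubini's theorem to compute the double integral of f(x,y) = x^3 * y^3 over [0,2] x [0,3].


By Fubini's theorem, the double integral factors as a product of single integrals:
Step 1: integral_0^2 x^3 dx = [x^4/4] from 0 to 2
     = 2^4/4 = 4
Step 2: integral_0^3 y^3 dy = [y^4/4] from 0 to 3
     = 3^4/4 = 20.25
Step 3: Double integral = 4 * 20.25 = 81


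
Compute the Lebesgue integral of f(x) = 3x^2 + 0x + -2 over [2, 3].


The Lebesgue integral of a Riemann-integrable function agrees with the Riemann integral.
Antiderivative F(x) = (3/3)x^3 + (0/2)x^2 + -2x
F(3) = (3/3)*3^3 + (0/2)*3^2 + -2*3
     = (3/3)*27 + (0/2)*9 + -2*3
     = 27 + 0.0 + -6
     = 21
F(2) = 4
Integral = F(3) - F(2) = 21 - 4 = 17


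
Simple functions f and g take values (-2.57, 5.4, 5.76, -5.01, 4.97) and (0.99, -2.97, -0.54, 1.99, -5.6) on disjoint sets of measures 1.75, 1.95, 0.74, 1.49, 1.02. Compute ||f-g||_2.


Step 1: Compute differences f_i - g_i:
  -2.57 - 0.99 = -3.56
  5.4 - -2.97 = 8.37
  5.76 - -0.54 = 6.3
  -5.01 - 1.99 = -7
  4.97 - -5.6 = 10.57
Step 2: Compute |diff|^2 * measure for each set:
  |-3.56|^2 * 1.75 = 12.6736 * 1.75 = 22.1788
  |8.37|^2 * 1.95 = 70.0569 * 1.95 = 136.610955
  |6.3|^2 * 0.74 = 39.69 * 0.74 = 29.3706
  |-7|^2 * 1.49 = 49 * 1.49 = 73.01
  |10.57|^2 * 1.02 = 111.7249 * 1.02 = 113.959398
Step 3: Sum = 375.129753
Step 4: ||f-g||_2 = (375.129753)^(1/2) = 19.368267


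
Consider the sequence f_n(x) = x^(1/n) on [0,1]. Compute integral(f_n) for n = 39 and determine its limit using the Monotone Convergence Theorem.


At n = 39: f_39(x) = x^(1/39).
Step 1: integral(x^(1/39), 0, 1) = [x^(1/39+1) / (1/39+1)] from 0 to 1
     = 1 / (1/39 + 1) = 1 / ((39+1)/39) = 39/(39+1)
     = 39/40 = 0.975
Step 2: As n -> infinity, f_n(x) = x^(1/n) -> 1 for x in (0,1], and f_n is increasing in n.
By MCT, lim_n integral(f_n) = integral(lim_n f_n) = integral(1, 0, 1) = 1.
Step 3: Verify convergence: 39/40 = 0.975 -> 1


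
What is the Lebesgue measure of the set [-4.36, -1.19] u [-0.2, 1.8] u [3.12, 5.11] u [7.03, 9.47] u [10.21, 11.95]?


For pairwise disjoint intervals, m(union) = sum of lengths.
= (-1.19 - -4.36) + (1.8 - -0.2) + (5.11 - 3.12) + (9.47 - 7.03) + (11.95 - 10.21)
= 3.17 + 2 + 1.99 + 2.44 + 1.74
= 11.34


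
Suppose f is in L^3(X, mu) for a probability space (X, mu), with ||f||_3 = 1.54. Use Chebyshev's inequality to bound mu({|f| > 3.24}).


Chebyshev/Markov inequality: mu(|f| > eps) <= (||f||_p / eps)^p
Step 1: ||f||_3 / eps = 1.54 / 3.24 = 0.475309
Step 2: Raise to power p = 3:
  (0.475309)^3 = 0.107381
Step 3: Therefore mu(|f| > 3.24) <= 0.107381


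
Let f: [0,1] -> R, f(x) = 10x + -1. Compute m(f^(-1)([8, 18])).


f^(-1)([8, 18]) = {x : 8 <= 10x + -1 <= 18}
Solving: (8 - -1)/10 <= x <= (18 - -1)/10
= [0.9, 1.9]
Intersecting with [0,1]: [0.9, 1]
Measure = 1 - 0.9 = 0.1


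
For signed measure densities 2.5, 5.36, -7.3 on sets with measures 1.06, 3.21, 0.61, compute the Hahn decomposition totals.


Step 1: Compute signed measure on each set:
  Set 1: 2.5 * 1.06 = 2.65
  Set 2: 5.36 * 3.21 = 17.2056
  Set 3: -7.3 * 0.61 = -4.453
Step 2: Total signed measure = (2.65) + (17.2056) + (-4.453)
     = 15.4026
Step 3: Positive part mu+(X) = sum of positive contributions = 19.8556
Step 4: Negative part mu-(X) = |sum of negative contributions| = 4.453


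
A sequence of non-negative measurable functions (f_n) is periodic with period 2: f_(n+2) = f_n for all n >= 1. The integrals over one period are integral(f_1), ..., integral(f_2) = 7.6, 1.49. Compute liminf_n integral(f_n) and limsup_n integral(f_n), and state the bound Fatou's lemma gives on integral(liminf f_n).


The sequence (integral(f_n)) is periodic with period 2, repeating the values 7.6, 1.49 indefinitely.
Step 1: For a periodic sequence, every tail (a_m, a_(m+1), ...) contains all 2 period values infinitely often.
Step 2: Hence inf of every tail = min of the period values = min(7.6, 1.49) = 1.49.
        liminf_n integral(f_n) = sup over m of (inf of tail from m) = 1.49.
Step 3: Similarly sup of every tail = max of the period values = 7.6.
        limsup_n integral(f_n) = 7.6.
Step 4: Fatou's lemma: integral(liminf_n f_n) <= liminf_n integral(f_n) = 1.49.
        So the integral of the pointwise liminf is at most 1.49.


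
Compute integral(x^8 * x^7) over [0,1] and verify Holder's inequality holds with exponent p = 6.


Step 1: Exact integral of f*g = integral(x^15, 0, 1) = 1/16
     = 0.0625
Step 2: Holder bound with p=6, q=1.2:
  ||f||_p = (integral x^48 dx)^(1/6) = (1/49)^(1/6) = 0.522758
  ||g||_q = (integral x^8.4 dx)^(1/1.2) = (1/9.4)^(1/1.2) = 0.154547
Step 3: Holder bound = ||f||_p * ||g||_q = 0.522758 * 0.154547 = 0.080791
Verification: 0.0625 <= 0.080791 (Holder holds)


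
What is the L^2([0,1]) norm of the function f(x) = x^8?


Step 1: ||f||_2 = (integral_0^1 |x^8|^2 dx)^(1/2)
     = (integral_0^1 x^16 dx)^(1/2)
Step 2: integral_0^1 x^16 dx = [x^17/(17)] from 0 to 1 = 1^17/17
     = 1/17 = 0.058824
Step 3: ||f||_2 = (0.058824)^(1/2) = 0.242536


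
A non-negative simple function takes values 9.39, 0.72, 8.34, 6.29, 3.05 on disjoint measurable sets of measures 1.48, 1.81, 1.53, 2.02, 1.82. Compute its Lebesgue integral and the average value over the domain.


Step 1: Integral = sum(value_i * measure_i)
= 9.39*1.48 + 0.72*1.81 + 8.34*1.53 + 6.29*2.02 + 3.05*1.82
= 13.8972 + 1.3032 + 12.7602 + 12.7058 + 5.551
= 46.2174
Step 2: Total measure of domain = 1.48 + 1.81 + 1.53 + 2.02 + 1.82 = 8.66
Step 3: Average value = 46.2174 / 8.66 = 5.336882


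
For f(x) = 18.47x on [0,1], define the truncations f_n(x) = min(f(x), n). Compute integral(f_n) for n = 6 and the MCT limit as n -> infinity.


f(x) = 18.47x on [0,1]; f_n(x) = min(18.47x, n). At n = 6:
Step 1: f(x) reaches 6 at x = 6/18.47 = 0.324851
Step 2: integral(f_6) = integral(18.47x, 0, 0.324851) + integral(6, 0.324851, 1)
       = 18.47*0.324851^2/2 + 6*(1 - 0.324851)
       = 0.974553 + 4.050893
       = 5.025447
Step 3: As n -> infinity, f_n increases to f, so by MCT integral(f_n) -> integral(f) = 18.47/2 = 9.235.
Convergence: integral(f_6) = 5.025447 -> 9.235 as n -> infinity


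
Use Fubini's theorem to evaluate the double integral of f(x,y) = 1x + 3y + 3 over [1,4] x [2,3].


By Fubini, integrate in x first, then y.
Step 1: Fix y, integrate over x in [1,4]:
  integral(1x + 3y + 3, x=1..4)
  = 1*(4^2 - 1^2)/2 + (3y + 3)*(4 - 1)
  = 7.5 + (3y + 3)*3
  = 7.5 + 9y + 9
  = 16.5 + 9y
Step 2: Integrate over y in [2,3]:
  integral(16.5 + 9y, y=2..3)
  = 16.5*1 + 9*(3^2 - 2^2)/2
  = 16.5 + 22.5
  = 39


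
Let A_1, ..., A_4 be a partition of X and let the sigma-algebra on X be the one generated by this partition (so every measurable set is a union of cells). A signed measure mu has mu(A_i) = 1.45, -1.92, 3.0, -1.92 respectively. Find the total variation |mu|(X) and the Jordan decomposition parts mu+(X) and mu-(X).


Step 1: Every measurable set is a union of atoms (the cells / points), so a Hahn decomposition is
  obtained by grouping atoms by sign: P = union of atoms with mu > 0, N = union of the remaining atoms.
  Atoms in P (indices): 1, 3;  atoms in N (indices): 2, 4
  Positive values: 1.45, 3
  Negative values: -1.92, -1.92
Step 2: mu+(X) = mu(P) = sum of positive atom values = 4.45
Step 3: mu-(X) = -mu(N) = sum of |negative atom values| = 3.84
Step 4: |mu|(X) = mu+(X) + mu-(X) = 4.45 + 3.84 = 8.29


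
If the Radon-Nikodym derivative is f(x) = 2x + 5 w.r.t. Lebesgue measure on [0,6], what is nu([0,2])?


nu(A) = integral_A (dnu/dmu) dmu = integral_0^2 (2x + 5) dx
Step 1: Antiderivative F(x) = (2/2)x^2 + 5x
Step 2: F(2) = (2/2)*2^2 + 5*2 = 4 + 10 = 14
Step 3: F(0) = (2/2)*0^2 + 5*0 = 0.0 + 0 = 0.0
Step 4: nu([0,2]) = F(2) - F(0) = 14 - 0.0 = 14


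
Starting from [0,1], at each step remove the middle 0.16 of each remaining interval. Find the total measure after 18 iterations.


Step 1: At each step, fraction remaining = 1 - 0.16 = 0.84
Step 2: After 18 steps, measure = (0.84)^18
Result = 0.043354


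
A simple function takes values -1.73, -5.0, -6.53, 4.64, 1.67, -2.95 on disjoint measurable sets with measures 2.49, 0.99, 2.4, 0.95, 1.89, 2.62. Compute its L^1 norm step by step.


Step 1: Compute |f_i|^1 for each value:
  |-1.73|^1 = 1.73
  |-5.0|^1 = 5
  |-6.53|^1 = 6.53
  |4.64|^1 = 4.64
  |1.67|^1 = 1.67
  |-2.95|^1 = 2.95
Step 2: Multiply by measures and sum:
  1.73 * 2.49 = 4.3077
  5 * 0.99 = 4.95
  6.53 * 2.4 = 15.672
  4.64 * 0.95 = 4.408
  1.67 * 1.89 = 3.1563
  2.95 * 2.62 = 7.729
Sum = 4.3077 + 4.95 + 15.672 + 4.408 + 3.1563 + 7.729 = 40.223
Step 3: Take the p-th root:
||f||_1 = (40.223)^(1/1) = 40.223


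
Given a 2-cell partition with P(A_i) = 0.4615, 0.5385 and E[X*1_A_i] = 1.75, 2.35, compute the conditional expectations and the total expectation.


For each cell A_i: E[X|A_i] = E[X*1_A_i] / P(A_i)
Step 1: E[X|A_1] = 1.75 / 0.4615 = 3.791983
Step 2: E[X|A_2] = 2.35 / 0.5385 = 4.363974
Verification: E[X] = sum E[X*1_A_i] = 1.75 + 2.35 = 4.1


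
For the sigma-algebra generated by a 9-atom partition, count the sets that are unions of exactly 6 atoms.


Each element of F is a union of some subset of the 9 atoms.
Elements that are unions of exactly 6 atoms correspond to 6-element subsets of the 9 atoms.
Count = C(9, 6) = 9! / (6! * 3!) = 84.


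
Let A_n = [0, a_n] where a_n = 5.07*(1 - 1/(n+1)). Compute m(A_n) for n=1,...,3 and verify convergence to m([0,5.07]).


By continuity of measure from below: if A_n increases to A, then m(A_n) -> m(A).
Here A = [0, 5.07], so m(A) = 5.07
Step 1: a_1 = 5.07*(1 - 1/2) = 2.535, m(A_1) = 2.535
Step 2: a_2 = 5.07*(1 - 1/3) = 3.38, m(A_2) = 3.38
Step 3: a_3 = 5.07*(1 - 1/4) = 3.8025, m(A_3) = 3.8025
Limit: m(A_n) -> m([0,5.07]) = 5.07


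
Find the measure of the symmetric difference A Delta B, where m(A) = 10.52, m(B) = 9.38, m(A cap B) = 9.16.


m(A Delta B) = m(A) + m(B) - 2*m(A n B)
= 10.52 + 9.38 - 2*9.16
= 10.52 + 9.38 - 18.32
= 1.58


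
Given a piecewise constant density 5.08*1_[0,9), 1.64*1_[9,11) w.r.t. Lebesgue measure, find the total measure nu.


Integrate each piece of the Radon-Nikodym derivative:
Step 1: integral_0^9 5.08 dx = 5.08*(9-0) = 5.08*9 = 45.72
Step 2: integral_9^11 1.64 dx = 1.64*(11-9) = 1.64*2 = 3.28
Total: 45.72 + 3.28 = 49


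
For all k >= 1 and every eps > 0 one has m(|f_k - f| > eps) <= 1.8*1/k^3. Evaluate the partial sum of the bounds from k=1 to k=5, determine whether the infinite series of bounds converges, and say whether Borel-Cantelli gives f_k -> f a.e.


Step 1: List the terms 1.8*1/k^3 for k = 1 to 5:
  k=1: 1.8
  k=2: 0.225
  k=3: 0.066667
  k=4: 0.028125
  k=5: 0.0144
Step 2: Partial sum = 1.8 + 0.225 + 0.066667 + 0.028125 + 0.0144
     = 2.134192
Step 3: The full series sum_(k>=1) 1.8*1/k^3 converges (p-series with p = 3 > 1; a constant multiple of a convergent series converges).
Step 4: Fix eps > 0. Since sum_k m(|f_k - f| > eps) < infinity, the Borel-Cantelli lemma gives
        m(limsup_k {|f_k - f| > eps}) = 0, i.e. for a.e. x, |f_k(x) - f(x)| <= eps for all large k.
        Applying this with eps = 1/j for j = 1, 2, ... and intersecting the countably many full-measure sets,
        for a.e. x we get limsup_k |f_k(x) - f(x)| <= 1/j for every j, hence f_k -> f almost everywhere.
Conclusion: series converges; Borel-Cantelli yields f_k -> f a.e.


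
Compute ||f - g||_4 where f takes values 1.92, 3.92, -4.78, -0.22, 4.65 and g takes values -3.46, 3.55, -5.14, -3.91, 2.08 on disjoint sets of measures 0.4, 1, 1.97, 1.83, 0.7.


Step 1: Compute differences f_i - g_i:
  1.92 - -3.46 = 5.38
  3.92 - 3.55 = 0.37
  -4.78 - -5.14 = 0.36
  -0.22 - -3.91 = 3.69
  4.65 - 2.08 = 2.57
Step 2: Compute |diff|^4 * measure for each set:
  |5.38|^4 * 0.4 = 837.778291 * 0.4 = 335.111317
  |0.37|^4 * 1 = 0.018742 * 1 = 0.018742
  |0.36|^4 * 1.97 = 0.016796 * 1.97 = 0.033088
  |3.69|^4 * 1.83 = 185.398179 * 1.83 = 339.278668
  |2.57|^4 * 0.7 = 43.624704 * 0.7 = 30.537293
Step 3: Sum = 704.979107
Step 4: ||f-g||_4 = (704.979107)^(1/4) = 5.152809


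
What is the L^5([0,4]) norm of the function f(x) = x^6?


Step 1: ||f||_5 = (integral_0^4 |x^6|^5 dx)^(1/5)
     = (integral_0^4 x^30 dx)^(1/5)
Step 2: integral_0^4 x^30 dx = [x^31/(31)] from 0 to 4 = 4^31/31
     = 4611686018427387904/31 = 1.487641e+17
Step 3: ||f||_5 = (1.487641e+17)^(1/5) = 2719.566028


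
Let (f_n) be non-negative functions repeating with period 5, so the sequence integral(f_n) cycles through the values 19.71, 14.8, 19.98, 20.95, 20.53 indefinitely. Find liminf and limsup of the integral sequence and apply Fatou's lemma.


The sequence (integral(f_n)) is periodic with period 5, repeating the values 19.71, 14.8, 19.98, 20.95, 20.53 indefinitely.
Step 1: For a periodic sequence, every tail (a_m, a_(m+1), ...) contains all 5 period values infinitely often.
Step 2: Hence inf of every tail = min of the period values = min(19.71, 14.8, 19.98, 20.95, 20.53) = 14.8.
        liminf_n integral(f_n) = sup over m of (inf of tail from m) = 14.8.
Step 3: Similarly sup of every tail = max of the period values = 20.95.
        limsup_n integral(f_n) = 20.95.
Step 4: Fatou's lemma: integral(liminf_n f_n) <= liminf_n integral(f_n) = 14.8.
        So the integral of the pointwise liminf is at most 14.8.


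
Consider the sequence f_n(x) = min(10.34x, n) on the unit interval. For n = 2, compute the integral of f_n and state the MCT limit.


f(x) = 10.34x on [0,1]; f_n(x) = min(10.34x, n). At n = 2:
Step 1: f(x) reaches 2 at x = 2/10.34 = 0.193424
Step 2: integral(f_2) = integral(10.34x, 0, 0.193424) + integral(2, 0.193424, 1)
       = 10.34*0.193424^2/2 + 2*(1 - 0.193424)
       = 0.193424 + 1.613153
       = 1.806576
Step 3: As n -> infinity, f_n increases to f, so by MCT integral(f_n) -> integral(f) = 10.34/2 = 5.17.
Convergence: integral(f_2) = 1.806576 -> 5.17 as n -> infinity


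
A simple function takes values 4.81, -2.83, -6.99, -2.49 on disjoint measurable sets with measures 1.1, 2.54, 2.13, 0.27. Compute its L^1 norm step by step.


Step 1: Compute |f_i|^1 for each value:
  |4.81|^1 = 4.81
  |-2.83|^1 = 2.83
  |-6.99|^1 = 6.99
  |-2.49|^1 = 2.49
Step 2: Multiply by measures and sum:
  4.81 * 1.1 = 5.291
  2.83 * 2.54 = 7.1882
  6.99 * 2.13 = 14.8887
  2.49 * 0.27 = 0.6723
Sum = 5.291 + 7.1882 + 14.8887 + 0.6723 = 28.0402
Step 3: Take the p-th root:
||f||_1 = (28.0402)^(1/1) = 28.0402


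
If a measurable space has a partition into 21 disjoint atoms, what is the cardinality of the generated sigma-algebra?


Each element of the sigma-algebra is a union of some subset of the 21 atoms.
The number of such subsets is 2^21 = 2097152.


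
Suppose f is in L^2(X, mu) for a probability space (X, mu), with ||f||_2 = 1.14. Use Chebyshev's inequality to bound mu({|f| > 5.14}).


Chebyshev/Markov inequality: mu(|f| > eps) <= (||f||_p / eps)^p
Step 1: ||f||_2 / eps = 1.14 / 5.14 = 0.22179
Step 2: Raise to power p = 2:
  (0.22179)^2 = 0.049191
Step 3: Therefore mu(|f| > 5.14) <= 0.049191


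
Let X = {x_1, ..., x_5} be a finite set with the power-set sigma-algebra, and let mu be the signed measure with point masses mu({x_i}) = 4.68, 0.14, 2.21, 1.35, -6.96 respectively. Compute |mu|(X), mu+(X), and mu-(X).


Step 1: Every measurable set is a union of atoms (the cells / points), so a Hahn decomposition is
  obtained by grouping atoms by sign: P = union of atoms with mu > 0, N = union of the remaining atoms.
  Atoms in P (indices): 1, 2, 3, 4;  atoms in N (indices): 5
  Positive values: 4.68, 0.14, 2.21, 1.35
  Negative values: -6.96
Step 2: mu+(X) = mu(P) = sum of positive atom values = 8.38
Step 3: mu-(X) = -mu(N) = sum of |negative atom values| = 6.96
Step 4: |mu|(X) = mu+(X) + mu-(X) = 8.38 + 6.96 = 15.34


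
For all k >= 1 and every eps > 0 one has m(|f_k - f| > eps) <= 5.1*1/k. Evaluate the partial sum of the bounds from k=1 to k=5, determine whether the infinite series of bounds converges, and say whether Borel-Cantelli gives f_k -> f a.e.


Step 1: List the terms 5.1*1/k for k = 1 to 5:
  k=1: 5.1
  k=2: 2.55
  k=3: 1.7
  k=4: 1.275
  k=5: 1.02
Step 2: Partial sum = 5.1 + 2.55 + 1.7 + 1.275 + 1.02
     = 11.645
Step 3: The full series sum_(k>=1) 5.1*1/k diverges (harmonic series, p = 1; a nonzero constant multiple of a divergent series diverges).
Step 4: The (first) Borel-Cantelli lemma requires a summable sequence of measures, so it does not apply here;
        from this bound alone no conclusion about a.e. convergence can be drawn (convergence in measure still
        gives an a.e.-convergent subsequence, but not a.e. convergence of the whole sequence).
Conclusion: series diverges; Borel-Cantelli is inconclusive about a.e. convergence of f_k.


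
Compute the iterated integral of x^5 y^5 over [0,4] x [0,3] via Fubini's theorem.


By Fubini's theorem, the double integral factors as a product of single integrals:
Step 1: integral_0^4 x^5 dx = [x^6/6] from 0 to 4
     = 4^6/6 = 682.666667
Step 2: integral_0^3 y^5 dy = [y^6/6] from 0 to 3
     = 3^6/6 = 121.5
Step 3: Double integral = 682.666667 * 121.5 = 82944


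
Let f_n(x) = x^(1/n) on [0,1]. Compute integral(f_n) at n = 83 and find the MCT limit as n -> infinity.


At n = 83: f_83(x) = x^(1/83).
Step 1: integral(x^(1/83), 0, 1) = [x^(1/83+1) / (1/83+1)] from 0 to 1
     = 1 / (1/83 + 1) = 1 / ((83+1)/83) = 83/(83+1)
     = 83/84 = 0.988095
Step 2: As n -> infinity, f_n(x) = x^(1/n) -> 1 for x in (0,1], and f_n is increasing in n.
By MCT, lim_n integral(f_n) = integral(lim_n f_n) = integral(1, 0, 1) = 1.
Step 3: Verify convergence: 83/84 = 0.988095 -> 1


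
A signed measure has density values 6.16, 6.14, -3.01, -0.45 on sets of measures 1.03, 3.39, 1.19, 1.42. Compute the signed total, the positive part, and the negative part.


Step 1: Compute signed measure on each set:
  Set 1: 6.16 * 1.03 = 6.3448
  Set 2: 6.14 * 3.39 = 20.8146
  Set 3: -3.01 * 1.19 = -3.5819
  Set 4: -0.45 * 1.42 = -0.639
Step 2: Total signed measure = (6.3448) + (20.8146) + (-3.5819) + (-0.639)
     = 22.9385
Step 3: Positive part mu+(X) = sum of positive contributions = 27.1594
Step 4: Negative part mu-(X) = |sum of negative contributions| = 4.2209


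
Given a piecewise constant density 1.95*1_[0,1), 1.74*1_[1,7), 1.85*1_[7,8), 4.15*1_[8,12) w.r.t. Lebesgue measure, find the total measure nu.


Integrate each piece of the Radon-Nikodym derivative:
Step 1: integral_0^1 1.95 dx = 1.95*(1-0) = 1.95*1 = 1.95
Step 2: integral_1^7 1.74 dx = 1.74*(7-1) = 1.74*6 = 10.44
Step 3: integral_7^8 1.85 dx = 1.85*(8-7) = 1.85*1 = 1.85
Step 4: integral_8^12 4.15 dx = 4.15*(12-8) = 4.15*4 = 16.6
Total: 1.95 + 10.44 + 1.85 + 16.6 = 30.84


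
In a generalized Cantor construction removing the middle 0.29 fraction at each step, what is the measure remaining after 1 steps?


Step 1: At each step, fraction remaining = 1 - 0.29 = 0.71
Step 2: After 1 steps, measure = (0.71)^1
Step 3: Computing the power step by step:
  After step 1: 0.71
Result = 0.71


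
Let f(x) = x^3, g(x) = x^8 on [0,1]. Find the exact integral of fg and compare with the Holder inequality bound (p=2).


Step 1: Exact integral of f*g = integral(x^11, 0, 1) = 1/12
     = 0.083333
Step 2: Holder bound with p=2, q=2:
  ||f||_p = (integral x^6 dx)^(1/2) = (1/7)^(1/2) = 0.377964
  ||g||_q = (integral x^16 dx)^(1/2) = (1/17)^(1/2) = 0.242536
Step 3: Holder bound = ||f||_p * ||g||_q = 0.377964 * 0.242536 = 0.09167
Verification: 0.083333 <= 0.09167 (Holder holds)


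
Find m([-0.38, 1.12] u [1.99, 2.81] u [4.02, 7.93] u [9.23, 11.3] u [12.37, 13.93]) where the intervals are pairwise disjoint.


For pairwise disjoint intervals, m(union) = sum of lengths.
= (1.12 - -0.38) + (2.81 - 1.99) + (7.93 - 4.02) + (11.3 - 9.23) + (13.93 - 12.37)
= 1.5 + 0.82 + 3.91 + 2.07 + 1.56
= 9.86
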